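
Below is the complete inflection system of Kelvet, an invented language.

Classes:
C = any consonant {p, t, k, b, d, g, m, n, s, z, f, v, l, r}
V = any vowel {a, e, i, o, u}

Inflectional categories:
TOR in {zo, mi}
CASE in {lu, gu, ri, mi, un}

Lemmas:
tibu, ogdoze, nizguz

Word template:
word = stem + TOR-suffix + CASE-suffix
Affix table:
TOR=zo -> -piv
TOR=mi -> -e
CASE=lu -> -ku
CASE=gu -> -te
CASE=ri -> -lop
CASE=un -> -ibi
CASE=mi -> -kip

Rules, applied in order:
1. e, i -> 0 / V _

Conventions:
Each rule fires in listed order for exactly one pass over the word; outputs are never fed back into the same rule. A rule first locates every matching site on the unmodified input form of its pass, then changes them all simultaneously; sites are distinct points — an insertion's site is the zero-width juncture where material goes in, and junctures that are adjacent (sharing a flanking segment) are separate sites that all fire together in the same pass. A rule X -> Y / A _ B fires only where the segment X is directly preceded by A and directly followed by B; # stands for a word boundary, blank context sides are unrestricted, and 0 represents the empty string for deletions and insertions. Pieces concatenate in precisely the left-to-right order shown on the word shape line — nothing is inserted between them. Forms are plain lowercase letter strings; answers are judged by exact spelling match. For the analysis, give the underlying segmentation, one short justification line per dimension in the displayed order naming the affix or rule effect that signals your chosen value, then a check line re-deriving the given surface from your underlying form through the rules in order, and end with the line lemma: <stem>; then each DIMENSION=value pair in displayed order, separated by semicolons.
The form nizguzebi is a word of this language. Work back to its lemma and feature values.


underlying: nizguz-e-ibi
TOR=mi - signalled by the affix -e
CASE=un - signalled by the affix -ibi
check: nizguzeibi -> nizguzebi
lemma: nizguz; TOR=mi; CASE=un


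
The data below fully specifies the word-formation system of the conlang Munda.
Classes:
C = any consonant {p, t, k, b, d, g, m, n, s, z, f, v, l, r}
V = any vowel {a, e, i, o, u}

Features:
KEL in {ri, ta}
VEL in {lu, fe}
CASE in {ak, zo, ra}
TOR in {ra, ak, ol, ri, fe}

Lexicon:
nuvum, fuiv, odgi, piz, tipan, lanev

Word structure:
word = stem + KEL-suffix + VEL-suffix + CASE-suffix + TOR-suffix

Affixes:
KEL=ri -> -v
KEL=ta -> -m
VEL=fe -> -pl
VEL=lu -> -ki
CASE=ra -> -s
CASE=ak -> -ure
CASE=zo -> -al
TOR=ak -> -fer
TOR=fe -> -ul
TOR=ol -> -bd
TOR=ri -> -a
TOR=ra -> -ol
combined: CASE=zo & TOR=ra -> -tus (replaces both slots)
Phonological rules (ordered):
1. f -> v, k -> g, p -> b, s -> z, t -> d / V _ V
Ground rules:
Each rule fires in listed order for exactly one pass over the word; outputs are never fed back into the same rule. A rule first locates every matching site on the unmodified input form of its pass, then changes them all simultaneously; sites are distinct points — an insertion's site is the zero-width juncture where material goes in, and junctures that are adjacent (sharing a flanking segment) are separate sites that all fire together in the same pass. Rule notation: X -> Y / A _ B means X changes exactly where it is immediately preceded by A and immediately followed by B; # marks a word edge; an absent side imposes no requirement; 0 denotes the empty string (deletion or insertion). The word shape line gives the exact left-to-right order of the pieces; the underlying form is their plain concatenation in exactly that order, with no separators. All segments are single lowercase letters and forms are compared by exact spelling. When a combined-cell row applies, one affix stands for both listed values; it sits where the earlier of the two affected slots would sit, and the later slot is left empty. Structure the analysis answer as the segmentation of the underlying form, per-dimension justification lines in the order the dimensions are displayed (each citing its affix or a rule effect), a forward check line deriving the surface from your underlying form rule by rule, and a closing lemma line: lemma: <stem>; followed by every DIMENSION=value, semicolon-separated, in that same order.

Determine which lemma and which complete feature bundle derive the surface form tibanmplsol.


underlying: tipan-m-pl-s-ol
KEL=ta - signalled by the affix -m
VEL=fe - signalled by the affix -pl
CASE=ra - signalled by the affix -s
TOR=ra - signalled by the affix -ol
check: tipanmplsol -> tibanmplsol
lemma: tipan; KEL=ta; VEL=fe; CASE=ra; TOR=ra


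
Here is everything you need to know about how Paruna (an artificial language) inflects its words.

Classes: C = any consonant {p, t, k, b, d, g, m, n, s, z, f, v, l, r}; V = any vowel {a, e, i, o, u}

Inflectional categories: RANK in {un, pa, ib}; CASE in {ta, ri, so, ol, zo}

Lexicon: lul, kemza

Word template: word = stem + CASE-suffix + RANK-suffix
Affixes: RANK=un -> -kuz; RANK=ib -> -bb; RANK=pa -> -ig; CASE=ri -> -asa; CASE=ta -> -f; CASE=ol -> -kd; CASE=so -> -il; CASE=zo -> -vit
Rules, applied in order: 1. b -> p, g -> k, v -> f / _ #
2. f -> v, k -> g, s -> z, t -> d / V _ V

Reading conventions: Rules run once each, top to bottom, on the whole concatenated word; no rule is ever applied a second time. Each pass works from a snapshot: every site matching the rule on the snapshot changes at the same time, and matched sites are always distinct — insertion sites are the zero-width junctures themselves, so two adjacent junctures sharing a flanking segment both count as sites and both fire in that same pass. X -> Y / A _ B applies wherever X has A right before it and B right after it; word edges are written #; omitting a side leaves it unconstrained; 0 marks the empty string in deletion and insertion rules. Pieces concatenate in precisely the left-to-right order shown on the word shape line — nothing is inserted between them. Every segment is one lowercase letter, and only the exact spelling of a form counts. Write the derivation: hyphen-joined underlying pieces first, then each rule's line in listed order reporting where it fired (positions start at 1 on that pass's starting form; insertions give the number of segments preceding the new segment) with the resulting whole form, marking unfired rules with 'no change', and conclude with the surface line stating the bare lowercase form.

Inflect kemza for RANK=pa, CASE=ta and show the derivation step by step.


underlying: kemza-f-ig
1. b -> p, g -> k, v -> f / _ #: fires at position(s) 8: kemzafik
2. f -> v, k -> g, s -> z, t -> d / V _ V: fires at position(s) 6: kemzavik
surface: kemzavik


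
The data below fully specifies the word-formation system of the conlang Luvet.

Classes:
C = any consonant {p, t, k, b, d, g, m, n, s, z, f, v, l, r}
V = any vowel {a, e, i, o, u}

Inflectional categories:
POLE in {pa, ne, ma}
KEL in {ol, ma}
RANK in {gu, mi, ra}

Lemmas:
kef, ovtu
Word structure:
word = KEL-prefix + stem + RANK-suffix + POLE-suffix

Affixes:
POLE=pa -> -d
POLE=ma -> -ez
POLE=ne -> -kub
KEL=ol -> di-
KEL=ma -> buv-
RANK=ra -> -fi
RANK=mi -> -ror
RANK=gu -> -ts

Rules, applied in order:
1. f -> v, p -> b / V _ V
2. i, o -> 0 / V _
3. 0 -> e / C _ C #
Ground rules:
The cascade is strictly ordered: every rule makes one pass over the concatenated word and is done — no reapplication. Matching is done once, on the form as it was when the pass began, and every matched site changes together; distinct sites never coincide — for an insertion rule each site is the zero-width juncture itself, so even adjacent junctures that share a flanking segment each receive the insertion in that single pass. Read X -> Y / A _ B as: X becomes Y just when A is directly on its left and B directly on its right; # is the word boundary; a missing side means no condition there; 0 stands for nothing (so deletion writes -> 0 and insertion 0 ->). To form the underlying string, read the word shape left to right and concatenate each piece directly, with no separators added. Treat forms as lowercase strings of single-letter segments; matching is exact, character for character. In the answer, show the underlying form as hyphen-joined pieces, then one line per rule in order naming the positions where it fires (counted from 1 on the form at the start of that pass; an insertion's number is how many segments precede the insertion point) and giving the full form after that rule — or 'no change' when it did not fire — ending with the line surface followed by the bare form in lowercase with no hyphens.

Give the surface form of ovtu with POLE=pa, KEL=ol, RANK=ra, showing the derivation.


underlying: di-ovtu-fi-d
1. f -> v, p -> b / V _ V: fires at position(s) 7: diovtuvid
2. i, o -> 0 / V _: fires at position(s) 3: divtuvid
3. 0 -> e / C _ C #: no change
surface: divtuvid


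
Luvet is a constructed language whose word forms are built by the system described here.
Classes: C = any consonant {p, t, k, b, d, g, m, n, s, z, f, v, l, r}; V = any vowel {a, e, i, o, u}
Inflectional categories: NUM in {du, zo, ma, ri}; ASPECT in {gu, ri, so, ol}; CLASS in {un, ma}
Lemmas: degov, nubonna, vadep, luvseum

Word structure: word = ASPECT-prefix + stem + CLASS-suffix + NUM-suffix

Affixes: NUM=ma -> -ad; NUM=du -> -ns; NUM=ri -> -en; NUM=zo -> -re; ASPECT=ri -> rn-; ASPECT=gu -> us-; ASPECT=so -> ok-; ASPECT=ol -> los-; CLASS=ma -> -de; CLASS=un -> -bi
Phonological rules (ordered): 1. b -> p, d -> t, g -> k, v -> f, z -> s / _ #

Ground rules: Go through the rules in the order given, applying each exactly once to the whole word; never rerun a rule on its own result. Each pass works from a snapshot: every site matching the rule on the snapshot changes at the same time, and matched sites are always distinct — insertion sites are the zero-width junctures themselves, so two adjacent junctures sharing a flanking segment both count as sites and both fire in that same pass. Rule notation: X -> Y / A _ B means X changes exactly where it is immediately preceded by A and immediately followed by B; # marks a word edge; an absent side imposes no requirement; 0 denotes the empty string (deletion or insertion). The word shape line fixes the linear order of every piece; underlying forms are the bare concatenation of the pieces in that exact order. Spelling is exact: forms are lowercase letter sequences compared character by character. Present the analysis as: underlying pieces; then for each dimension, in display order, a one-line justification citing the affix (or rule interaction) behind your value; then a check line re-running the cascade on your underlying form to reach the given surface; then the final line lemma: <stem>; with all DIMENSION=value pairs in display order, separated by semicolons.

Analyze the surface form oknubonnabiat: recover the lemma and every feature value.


underlying: ok-nubonna-bi-ad
NUM=ma - signalled by the affix -ad
ASPECT=so - signalled by the affix ok-
CLASS=un - signalled by the affix -bi
check: oknubonnabiad -> oknubonnabiat
lemma: nubonna; NUM=ma; ASPECT=so; CLASS=un


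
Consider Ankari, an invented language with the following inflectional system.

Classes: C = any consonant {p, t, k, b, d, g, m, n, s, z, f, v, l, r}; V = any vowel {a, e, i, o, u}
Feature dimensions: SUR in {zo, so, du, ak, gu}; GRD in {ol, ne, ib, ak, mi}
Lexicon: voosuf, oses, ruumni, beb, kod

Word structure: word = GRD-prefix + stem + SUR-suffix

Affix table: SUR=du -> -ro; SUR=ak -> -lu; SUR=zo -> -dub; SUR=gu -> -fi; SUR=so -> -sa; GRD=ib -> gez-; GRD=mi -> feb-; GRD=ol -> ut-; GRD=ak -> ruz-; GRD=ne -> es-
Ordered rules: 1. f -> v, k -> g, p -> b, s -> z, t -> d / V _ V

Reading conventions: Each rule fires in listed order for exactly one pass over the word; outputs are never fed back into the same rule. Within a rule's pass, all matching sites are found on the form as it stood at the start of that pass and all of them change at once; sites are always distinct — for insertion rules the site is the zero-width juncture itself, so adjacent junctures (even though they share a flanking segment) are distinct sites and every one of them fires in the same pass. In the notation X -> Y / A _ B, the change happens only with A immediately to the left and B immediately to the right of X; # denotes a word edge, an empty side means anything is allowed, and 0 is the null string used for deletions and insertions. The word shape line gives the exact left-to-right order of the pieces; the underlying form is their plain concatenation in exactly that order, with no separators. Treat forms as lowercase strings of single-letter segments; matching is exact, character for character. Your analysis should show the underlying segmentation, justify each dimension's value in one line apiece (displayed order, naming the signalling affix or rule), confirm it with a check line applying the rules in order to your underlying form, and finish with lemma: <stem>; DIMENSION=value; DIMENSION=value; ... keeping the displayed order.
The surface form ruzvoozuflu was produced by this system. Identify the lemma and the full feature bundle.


underlying: ruz-voosuf-lu
SUR=ak - signalled by the affix -lu
GRD=ak - signalled by the affix ruz-
check: ruzvoosuflu -> ruzvoozuflu
lemma: voosuf; SUR=ak; GRD=ak


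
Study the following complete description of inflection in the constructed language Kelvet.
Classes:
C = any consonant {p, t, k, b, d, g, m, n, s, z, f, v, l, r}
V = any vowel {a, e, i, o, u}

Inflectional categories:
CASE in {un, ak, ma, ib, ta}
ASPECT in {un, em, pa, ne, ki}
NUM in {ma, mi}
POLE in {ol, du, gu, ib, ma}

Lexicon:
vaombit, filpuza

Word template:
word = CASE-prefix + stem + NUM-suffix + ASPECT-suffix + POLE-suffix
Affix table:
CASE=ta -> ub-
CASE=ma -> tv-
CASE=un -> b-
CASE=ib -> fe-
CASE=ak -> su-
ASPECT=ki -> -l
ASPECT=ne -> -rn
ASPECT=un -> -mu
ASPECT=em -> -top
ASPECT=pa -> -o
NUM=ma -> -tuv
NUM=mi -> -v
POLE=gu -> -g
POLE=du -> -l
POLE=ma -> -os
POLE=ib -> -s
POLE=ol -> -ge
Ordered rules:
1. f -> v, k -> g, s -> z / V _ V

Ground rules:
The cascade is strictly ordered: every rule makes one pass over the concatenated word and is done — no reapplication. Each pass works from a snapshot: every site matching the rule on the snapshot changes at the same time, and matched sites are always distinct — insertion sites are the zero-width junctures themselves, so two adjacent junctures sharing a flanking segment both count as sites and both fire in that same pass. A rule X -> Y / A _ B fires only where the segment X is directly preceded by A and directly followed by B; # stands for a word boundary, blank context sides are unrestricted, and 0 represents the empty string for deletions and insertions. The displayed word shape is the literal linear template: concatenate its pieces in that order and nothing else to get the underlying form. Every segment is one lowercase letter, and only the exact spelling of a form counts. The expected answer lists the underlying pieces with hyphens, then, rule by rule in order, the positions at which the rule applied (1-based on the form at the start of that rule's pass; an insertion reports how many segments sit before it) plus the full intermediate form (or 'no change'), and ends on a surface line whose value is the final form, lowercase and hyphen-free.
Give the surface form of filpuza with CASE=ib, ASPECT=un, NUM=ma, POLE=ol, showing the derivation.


underlying: fe-filpuza-tuv-mu-ge
1. f -> v, k -> g, s -> z / V _ V: fires at position(s) 3: fevilpuzatuvmuge
surface: fevilpuzatuvmuge


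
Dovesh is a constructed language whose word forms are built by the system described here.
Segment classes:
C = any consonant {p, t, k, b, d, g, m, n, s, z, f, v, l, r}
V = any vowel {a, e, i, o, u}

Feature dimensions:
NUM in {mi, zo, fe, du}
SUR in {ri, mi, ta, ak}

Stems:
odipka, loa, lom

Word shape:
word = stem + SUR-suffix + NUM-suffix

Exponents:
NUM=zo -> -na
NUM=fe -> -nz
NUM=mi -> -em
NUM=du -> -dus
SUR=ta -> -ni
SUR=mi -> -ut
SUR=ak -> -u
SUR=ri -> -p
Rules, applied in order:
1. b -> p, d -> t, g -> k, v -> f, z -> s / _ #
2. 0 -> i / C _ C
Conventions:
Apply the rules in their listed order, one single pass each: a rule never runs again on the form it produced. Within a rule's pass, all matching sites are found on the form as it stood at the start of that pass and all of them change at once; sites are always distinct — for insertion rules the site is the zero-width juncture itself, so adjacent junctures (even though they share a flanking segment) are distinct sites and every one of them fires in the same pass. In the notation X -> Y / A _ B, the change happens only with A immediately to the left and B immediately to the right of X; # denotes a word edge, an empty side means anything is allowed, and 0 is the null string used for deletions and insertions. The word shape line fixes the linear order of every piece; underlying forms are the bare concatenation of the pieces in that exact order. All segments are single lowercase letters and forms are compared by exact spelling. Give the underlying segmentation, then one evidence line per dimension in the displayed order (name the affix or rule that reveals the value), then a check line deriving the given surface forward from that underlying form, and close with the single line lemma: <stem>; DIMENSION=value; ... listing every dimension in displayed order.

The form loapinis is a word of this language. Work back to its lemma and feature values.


underlying: loa-p-nz
NUM=fe - signalled by the affix -nz
SUR=ri - signalled by the affix -p
check: loapnz -> loapns -> loapinis
lemma: loa; NUM=fe; SUR=ri


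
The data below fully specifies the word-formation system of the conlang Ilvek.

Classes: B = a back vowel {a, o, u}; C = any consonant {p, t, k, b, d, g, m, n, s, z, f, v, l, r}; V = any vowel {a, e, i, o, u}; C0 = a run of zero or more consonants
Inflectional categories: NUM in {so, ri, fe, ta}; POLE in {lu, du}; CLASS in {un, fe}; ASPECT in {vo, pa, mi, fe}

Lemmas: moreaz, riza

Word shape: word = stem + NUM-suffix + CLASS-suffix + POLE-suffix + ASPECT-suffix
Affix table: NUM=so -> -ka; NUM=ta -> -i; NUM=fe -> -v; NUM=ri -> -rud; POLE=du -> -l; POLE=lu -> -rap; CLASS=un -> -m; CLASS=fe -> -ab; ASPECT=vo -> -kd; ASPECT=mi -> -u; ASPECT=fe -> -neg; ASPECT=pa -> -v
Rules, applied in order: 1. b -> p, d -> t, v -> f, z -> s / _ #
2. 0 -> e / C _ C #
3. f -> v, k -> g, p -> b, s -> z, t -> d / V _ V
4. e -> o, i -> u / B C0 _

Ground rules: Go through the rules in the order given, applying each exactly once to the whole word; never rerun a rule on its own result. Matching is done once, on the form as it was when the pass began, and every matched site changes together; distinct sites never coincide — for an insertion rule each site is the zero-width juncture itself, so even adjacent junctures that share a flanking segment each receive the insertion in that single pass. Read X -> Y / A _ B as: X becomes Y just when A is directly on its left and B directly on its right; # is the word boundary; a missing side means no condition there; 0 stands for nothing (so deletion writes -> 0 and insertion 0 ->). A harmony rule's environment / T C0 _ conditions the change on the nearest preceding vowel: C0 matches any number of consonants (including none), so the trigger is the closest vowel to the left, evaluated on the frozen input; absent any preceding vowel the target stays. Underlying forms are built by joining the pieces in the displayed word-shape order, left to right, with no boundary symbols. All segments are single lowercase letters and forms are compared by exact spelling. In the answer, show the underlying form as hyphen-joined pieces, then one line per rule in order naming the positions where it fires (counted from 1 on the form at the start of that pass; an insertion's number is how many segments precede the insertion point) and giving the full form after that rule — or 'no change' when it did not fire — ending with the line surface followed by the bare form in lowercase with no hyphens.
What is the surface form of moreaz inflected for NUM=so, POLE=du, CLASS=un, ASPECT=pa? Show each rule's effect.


underlying: moreaz-ka-m-l-v
1. b -> p, d -> t, v -> f, z -> s / _ #: fires at position(s) 11: moreazkamlf
2. 0 -> e / C _ C #: inserts after position(s) 10: moreazkamlef
3. f -> v, k -> g, p -> b, s -> z, t -> d / V _ V: no change
4. e -> o, i -> u / B C0 _: fires at position(s) 4, 11: moroazkamlof
surface: moroazkamlof


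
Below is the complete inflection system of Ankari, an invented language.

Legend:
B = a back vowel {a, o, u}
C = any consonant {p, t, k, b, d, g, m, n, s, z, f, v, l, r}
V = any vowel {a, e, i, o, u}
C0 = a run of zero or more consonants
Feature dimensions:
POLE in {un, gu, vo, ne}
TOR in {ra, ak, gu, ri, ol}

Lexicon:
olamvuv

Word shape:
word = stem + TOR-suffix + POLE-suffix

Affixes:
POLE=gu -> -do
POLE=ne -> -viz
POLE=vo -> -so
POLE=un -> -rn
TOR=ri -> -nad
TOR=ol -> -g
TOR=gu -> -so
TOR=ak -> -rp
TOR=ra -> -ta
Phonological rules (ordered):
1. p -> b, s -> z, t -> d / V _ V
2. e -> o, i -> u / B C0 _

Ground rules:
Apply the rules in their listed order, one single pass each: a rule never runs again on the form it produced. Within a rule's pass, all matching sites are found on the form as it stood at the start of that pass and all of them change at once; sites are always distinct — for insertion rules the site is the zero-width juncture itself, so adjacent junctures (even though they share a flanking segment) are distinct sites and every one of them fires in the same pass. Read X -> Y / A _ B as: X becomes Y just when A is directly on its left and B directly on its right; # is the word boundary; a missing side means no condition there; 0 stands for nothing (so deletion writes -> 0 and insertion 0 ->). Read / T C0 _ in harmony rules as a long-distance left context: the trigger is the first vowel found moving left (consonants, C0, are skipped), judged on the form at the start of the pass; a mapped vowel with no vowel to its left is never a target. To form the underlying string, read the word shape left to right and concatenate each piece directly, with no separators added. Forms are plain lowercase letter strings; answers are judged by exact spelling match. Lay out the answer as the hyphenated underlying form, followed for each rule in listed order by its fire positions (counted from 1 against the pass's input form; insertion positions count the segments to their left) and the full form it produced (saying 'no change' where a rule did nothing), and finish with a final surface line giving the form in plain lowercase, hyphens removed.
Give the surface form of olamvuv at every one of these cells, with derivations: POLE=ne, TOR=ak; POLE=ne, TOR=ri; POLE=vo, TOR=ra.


cell POLE=ne, TOR=ak:
underlying: olamvuv-rp-viz
1. p -> b, s -> z, t -> d / V _ V: no change
2. e -> o, i -> u / B C0 _: fires at position(s) 11: olamvuvrpvuz
surface: olamvuvrpvuz

cell POLE=ne, TOR=ri:
underlying: olamvuv-nad-viz
1. p -> b, s -> z, t -> d / V _ V: no change
2. e -> o, i -> u / B C0 _: fires at position(s) 12: olamvuvnadvuz
surface: olamvuvnadvuz

cell POLE=vo, TOR=ra:
underlying: olamvuv-ta-so
1. p -> b, s -> z, t -> d / V _ V: fires at position(s) 10: olamvuvtazo
2. e -> o, i -> u / B C0 _: no change
surface: olamvuvtazo


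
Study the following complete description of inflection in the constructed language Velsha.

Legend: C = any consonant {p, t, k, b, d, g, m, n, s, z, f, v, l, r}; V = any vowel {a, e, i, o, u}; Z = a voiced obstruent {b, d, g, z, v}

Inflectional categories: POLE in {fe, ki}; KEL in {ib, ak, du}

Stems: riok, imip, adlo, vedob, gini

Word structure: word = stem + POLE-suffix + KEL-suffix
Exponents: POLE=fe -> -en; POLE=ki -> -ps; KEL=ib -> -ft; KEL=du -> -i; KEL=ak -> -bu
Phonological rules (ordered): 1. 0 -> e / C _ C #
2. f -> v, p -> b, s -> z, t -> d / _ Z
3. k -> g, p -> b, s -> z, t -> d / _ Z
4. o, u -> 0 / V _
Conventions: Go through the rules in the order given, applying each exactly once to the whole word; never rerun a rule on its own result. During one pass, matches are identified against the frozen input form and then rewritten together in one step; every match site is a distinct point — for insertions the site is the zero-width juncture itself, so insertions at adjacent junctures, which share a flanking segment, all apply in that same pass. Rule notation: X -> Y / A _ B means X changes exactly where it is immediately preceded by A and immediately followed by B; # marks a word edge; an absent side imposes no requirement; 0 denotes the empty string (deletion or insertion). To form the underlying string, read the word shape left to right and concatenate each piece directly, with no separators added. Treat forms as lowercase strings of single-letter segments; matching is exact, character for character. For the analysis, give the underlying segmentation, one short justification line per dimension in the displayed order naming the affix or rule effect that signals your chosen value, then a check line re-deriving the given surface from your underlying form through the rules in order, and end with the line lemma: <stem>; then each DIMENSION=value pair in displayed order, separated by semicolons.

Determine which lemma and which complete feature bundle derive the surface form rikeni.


underlying: riok-en-i
POLE=fe - signalled by the affix -en
KEL=du - signalled by the affix -i
check: riokeni -> riokeni -> riokeni -> riokeni -> rikeni
lemma: riok; POLE=fe; KEL=du


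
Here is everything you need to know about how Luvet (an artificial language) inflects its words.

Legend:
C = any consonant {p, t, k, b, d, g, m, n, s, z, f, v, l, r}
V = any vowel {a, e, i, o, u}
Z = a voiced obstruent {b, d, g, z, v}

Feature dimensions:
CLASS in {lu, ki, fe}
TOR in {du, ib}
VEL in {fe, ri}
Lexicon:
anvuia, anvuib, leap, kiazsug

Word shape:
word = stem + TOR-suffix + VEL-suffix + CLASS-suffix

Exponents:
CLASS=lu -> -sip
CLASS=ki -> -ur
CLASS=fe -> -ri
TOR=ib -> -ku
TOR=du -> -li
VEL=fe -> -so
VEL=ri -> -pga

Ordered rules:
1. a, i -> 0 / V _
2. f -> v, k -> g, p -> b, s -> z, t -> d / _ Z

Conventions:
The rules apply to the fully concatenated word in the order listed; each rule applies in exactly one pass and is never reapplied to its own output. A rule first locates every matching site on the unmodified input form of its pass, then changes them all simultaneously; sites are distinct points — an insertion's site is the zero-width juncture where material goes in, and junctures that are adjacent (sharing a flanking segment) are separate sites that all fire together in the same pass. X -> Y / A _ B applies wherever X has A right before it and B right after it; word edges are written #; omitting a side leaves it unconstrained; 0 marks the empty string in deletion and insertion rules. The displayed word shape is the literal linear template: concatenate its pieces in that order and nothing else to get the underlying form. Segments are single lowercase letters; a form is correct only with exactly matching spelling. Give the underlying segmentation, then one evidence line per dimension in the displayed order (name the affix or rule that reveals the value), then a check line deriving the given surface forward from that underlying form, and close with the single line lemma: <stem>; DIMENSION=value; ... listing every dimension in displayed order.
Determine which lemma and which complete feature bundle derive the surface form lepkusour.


underlying: leap-ku-so-ur
CLASS=ki - signalled by the affix -ur
TOR=ib - signalled by the affix -ku
VEL=fe - signalled by the affix -so
check: leapkusour -> lepkusour -> lepkusour
lemma: leap; CLASS=ki; TOR=ib; VEL=fe


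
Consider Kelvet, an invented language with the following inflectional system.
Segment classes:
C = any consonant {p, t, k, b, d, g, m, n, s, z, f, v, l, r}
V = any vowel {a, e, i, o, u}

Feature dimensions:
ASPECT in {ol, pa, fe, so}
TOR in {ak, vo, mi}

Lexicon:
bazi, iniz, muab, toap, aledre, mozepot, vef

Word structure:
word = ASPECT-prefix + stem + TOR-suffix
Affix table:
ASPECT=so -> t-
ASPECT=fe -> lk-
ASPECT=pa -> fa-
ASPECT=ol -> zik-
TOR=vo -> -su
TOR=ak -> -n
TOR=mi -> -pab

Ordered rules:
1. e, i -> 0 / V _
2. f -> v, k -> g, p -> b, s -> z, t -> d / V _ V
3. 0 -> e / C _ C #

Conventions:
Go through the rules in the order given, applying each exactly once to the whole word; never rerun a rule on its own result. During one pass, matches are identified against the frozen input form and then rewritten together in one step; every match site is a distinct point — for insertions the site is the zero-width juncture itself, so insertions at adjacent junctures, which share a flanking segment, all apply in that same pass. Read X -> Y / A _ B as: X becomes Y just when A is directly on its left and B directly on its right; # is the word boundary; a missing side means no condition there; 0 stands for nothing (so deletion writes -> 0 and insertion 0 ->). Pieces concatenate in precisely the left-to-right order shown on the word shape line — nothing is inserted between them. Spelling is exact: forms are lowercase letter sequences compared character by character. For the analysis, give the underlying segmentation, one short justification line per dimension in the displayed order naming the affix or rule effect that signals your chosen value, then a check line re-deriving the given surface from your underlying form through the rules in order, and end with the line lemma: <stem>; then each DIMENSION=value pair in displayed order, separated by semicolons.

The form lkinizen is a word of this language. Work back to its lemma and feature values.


underlying: lk-iniz-n
ASPECT=fe - signalled by the affix lk-
TOR=ak - signalled by the affix -n
check: lkinizn -> lkinizn -> lkinizn -> lkinizen
lemma: iniz; ASPECT=fe; TOR=ak


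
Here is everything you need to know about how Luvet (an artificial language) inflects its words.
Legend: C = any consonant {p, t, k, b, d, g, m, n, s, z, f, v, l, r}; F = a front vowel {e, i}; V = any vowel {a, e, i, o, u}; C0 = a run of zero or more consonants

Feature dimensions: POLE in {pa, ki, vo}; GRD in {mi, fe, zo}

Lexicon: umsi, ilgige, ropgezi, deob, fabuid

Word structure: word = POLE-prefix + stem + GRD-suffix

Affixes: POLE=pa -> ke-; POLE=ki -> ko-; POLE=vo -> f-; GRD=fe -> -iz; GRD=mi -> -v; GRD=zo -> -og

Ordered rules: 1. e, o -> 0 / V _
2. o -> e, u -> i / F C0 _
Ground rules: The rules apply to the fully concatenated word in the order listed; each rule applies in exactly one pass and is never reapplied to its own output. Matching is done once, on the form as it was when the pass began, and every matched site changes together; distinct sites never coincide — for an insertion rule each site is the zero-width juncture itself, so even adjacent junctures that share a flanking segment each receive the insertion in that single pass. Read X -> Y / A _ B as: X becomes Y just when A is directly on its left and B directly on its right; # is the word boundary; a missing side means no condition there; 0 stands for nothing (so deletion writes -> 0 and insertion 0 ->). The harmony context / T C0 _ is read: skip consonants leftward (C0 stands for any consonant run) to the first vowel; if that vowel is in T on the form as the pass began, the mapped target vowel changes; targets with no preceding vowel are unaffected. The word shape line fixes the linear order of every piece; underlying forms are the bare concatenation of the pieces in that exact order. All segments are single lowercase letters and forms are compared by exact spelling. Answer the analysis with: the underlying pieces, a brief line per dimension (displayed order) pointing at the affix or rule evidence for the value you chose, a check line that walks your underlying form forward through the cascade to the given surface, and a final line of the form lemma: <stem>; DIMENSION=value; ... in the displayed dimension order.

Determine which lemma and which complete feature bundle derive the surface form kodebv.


underlying: ko-deob-v
POLE=ki - signalled by the affix ko-
GRD=mi - signalled by the affix -v
check: kodeobv -> kodebv -> kodebv
lemma: deob; POLE=ki; GRD=mi


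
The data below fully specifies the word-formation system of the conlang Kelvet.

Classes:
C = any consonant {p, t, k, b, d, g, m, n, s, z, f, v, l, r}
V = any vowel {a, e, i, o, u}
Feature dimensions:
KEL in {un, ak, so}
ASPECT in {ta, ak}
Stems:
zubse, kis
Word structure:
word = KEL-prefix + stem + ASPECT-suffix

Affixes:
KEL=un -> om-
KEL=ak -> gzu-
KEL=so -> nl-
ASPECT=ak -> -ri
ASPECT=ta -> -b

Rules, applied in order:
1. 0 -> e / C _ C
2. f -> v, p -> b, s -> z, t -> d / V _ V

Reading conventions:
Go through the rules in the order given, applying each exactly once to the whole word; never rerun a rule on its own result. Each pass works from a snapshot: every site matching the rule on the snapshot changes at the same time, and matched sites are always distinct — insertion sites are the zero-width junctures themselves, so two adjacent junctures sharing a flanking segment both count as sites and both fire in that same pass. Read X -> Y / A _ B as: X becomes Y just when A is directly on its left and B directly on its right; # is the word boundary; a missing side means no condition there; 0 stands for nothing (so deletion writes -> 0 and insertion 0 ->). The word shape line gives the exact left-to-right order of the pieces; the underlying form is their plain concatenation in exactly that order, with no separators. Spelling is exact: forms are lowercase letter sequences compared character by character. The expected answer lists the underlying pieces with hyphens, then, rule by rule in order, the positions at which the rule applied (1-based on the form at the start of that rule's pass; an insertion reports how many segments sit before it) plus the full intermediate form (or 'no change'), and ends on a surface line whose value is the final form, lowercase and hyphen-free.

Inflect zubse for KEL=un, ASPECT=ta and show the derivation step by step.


underlying: om-zubse-b
1. 0 -> e / C _ C: inserts after position(s) 2, 5: omezubeseb
2. f -> v, p -> b, s -> z, t -> d / V _ V: fires at position(s) 8: omezubezeb
surface: omezubezeb


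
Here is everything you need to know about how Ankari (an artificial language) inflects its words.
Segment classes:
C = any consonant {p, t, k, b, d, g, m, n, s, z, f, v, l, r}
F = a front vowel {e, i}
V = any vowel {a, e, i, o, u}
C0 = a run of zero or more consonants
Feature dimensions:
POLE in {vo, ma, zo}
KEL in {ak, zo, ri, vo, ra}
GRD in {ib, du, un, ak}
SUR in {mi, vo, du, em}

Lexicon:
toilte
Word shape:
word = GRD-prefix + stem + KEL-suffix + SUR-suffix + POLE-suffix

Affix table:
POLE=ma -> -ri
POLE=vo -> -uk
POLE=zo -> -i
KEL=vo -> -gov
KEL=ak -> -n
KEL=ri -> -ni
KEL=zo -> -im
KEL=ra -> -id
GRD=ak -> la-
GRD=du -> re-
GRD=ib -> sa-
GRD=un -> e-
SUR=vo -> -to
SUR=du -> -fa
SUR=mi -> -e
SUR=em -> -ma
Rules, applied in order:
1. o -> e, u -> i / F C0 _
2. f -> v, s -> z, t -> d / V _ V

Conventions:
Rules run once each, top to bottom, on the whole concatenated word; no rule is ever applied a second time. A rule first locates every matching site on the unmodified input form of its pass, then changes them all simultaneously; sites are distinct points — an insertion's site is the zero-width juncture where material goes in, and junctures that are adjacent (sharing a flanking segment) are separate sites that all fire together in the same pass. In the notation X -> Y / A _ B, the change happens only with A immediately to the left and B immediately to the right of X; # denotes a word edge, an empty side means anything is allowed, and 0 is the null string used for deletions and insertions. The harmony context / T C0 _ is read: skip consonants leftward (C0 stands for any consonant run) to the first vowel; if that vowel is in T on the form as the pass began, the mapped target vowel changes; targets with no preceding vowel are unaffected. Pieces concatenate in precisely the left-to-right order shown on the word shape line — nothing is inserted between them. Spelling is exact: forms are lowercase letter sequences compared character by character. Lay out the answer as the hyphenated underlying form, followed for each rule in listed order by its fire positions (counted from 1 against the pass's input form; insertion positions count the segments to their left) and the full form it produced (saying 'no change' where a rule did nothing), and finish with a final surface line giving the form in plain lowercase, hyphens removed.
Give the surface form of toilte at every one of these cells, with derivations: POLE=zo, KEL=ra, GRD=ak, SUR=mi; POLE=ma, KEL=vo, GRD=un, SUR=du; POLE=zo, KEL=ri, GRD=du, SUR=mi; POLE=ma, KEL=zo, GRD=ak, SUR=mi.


cell POLE=zo, KEL=ra, GRD=ak, SUR=mi:
underlying: la-toilte-id-e-i
1. o -> e, u -> i / F C0 _: no change
2. f -> v, s -> z, t -> d / V _ V: fires at position(s) 3: ladoilteidei
surface: ladoilteidei

cell POLE=ma, KEL=vo, GRD=un, SUR=du:
underlying: e-toilte-gov-fa-ri
1. o -> e, u -> i / F C0 _: fires at position(s) 3, 9: eteiltegevfari
2. f -> v, s -> z, t -> d / V _ V: fires at position(s) 2: edeiltegevfari
surface: edeiltegevfari

cell POLE=zo, KEL=ri, GRD=du, SUR=mi:
underlying: re-toilte-ni-e-i
1. o -> e, u -> i / F C0 _: fires at position(s) 4: reteilteniei
2. f -> v, s -> z, t -> d / V _ V: fires at position(s) 3: redeilteniei
surface: redeilteniei

cell POLE=ma, KEL=zo, GRD=ak, SUR=mi:
underlying: la-toilte-im-e-ri
1. o -> e, u -> i / F C0 _: no change
2. f -> v, s -> z, t -> d / V _ V: fires at position(s) 3: ladoilteimeri
surface: ladoilteimeri


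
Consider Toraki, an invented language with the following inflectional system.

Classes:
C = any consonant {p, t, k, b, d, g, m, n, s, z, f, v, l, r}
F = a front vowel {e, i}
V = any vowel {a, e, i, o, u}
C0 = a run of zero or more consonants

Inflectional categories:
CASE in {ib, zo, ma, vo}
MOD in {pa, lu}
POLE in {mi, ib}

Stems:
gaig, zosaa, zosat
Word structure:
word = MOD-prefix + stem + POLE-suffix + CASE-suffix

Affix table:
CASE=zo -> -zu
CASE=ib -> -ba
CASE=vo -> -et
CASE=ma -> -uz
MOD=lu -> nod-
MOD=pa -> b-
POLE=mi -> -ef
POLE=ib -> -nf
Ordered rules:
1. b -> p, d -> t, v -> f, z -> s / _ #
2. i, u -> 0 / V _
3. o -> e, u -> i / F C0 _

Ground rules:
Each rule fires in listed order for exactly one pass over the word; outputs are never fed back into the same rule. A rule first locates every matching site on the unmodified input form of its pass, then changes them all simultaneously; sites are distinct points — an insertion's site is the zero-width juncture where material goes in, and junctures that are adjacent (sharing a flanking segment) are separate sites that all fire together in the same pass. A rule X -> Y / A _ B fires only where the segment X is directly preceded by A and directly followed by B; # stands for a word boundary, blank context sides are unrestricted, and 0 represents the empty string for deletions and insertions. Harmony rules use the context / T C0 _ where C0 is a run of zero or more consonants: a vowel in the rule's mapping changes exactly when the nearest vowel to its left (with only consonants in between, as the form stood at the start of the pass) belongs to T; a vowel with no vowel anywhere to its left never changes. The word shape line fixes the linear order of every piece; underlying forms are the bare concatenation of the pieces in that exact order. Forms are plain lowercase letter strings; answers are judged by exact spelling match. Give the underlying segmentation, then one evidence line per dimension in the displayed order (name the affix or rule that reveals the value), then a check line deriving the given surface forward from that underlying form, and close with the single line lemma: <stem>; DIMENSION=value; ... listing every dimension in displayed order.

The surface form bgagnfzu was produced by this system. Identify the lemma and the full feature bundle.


underlying: b-gaig-nf-zu
CASE=zo - signalled by the affix -zu
MOD=pa - signalled by the affix b-
POLE=ib - signalled by the affix -nf
check: bgaignfzu -> bgaignfzu -> bgagnfzu -> bgagnfzu
lemma: gaig; CASE=zo; MOD=pa; POLE=ib


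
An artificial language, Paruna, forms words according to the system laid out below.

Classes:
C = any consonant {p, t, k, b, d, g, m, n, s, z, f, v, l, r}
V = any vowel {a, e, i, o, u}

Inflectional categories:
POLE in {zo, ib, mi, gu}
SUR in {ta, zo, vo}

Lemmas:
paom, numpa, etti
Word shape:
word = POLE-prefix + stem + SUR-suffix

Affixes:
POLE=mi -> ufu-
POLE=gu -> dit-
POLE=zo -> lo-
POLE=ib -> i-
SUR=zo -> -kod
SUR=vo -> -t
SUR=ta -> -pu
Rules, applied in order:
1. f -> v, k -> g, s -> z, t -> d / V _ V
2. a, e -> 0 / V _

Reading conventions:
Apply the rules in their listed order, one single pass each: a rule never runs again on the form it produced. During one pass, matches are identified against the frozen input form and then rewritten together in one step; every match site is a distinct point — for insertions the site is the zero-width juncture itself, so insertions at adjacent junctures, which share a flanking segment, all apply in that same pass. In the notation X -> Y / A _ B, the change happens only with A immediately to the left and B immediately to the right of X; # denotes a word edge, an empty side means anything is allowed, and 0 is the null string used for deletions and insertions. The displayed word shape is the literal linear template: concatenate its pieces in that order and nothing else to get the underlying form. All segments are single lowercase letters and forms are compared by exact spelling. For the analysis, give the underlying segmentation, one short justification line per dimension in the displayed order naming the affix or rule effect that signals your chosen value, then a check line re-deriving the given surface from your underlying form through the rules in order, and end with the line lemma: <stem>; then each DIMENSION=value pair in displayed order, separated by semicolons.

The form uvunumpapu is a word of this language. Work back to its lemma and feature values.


underlying: ufu-numpa-pu
POLE=mi - signalled by the affix ufu-
SUR=ta - signalled by the affix -pu
check: ufunumpapu -> uvunumpapu -> uvunumpapu
lemma: numpa; POLE=mi; SUR=ta
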